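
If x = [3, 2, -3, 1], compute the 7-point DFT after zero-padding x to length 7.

Original 4-point DFT: [3, 6-1i, -3, 6+1i]
Zero-padded 7-point DFT provides frequency interpolation.

DFT_7([x, 0, ...]) = [3, 4.0136+0.9272i, 5.8814-2.4697i, -0.8949-4.1882i, -0.8949+4.1882i, 5.8814+2.4697i, 4.0136-0.9272i]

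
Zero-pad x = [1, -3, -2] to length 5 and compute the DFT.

Original 3-point DFT: [-4, 3.5000+0.8660i, 3.5000-0.8660i]
Zero-padded 5-point DFT provides frequency interpolation.

DFT_5([x, 0, ...]) = [-4, 1.6910+4.0287i, 2.8090-0.1388i, 2.8090+0.1388i, 1.6910-4.0287i]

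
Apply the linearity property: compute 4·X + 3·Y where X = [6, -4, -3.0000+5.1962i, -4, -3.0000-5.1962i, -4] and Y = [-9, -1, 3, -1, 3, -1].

By linearity: DFT(4x + 3y) = 4·DFT(x) + 3·DFT(y)
= 4·[6, -4, -3.0000+5.1962i, -4, -3.0000-5.1962i, -4] + 3·[-9, -1, 3, -1, 3, -1]

Computing element-wise:
Z[0] = 4·(6) + 3·(-9) = -3
Z[1] = 4·(-4) + 3·(-1) = -19
Z[2] = 4·(-3.0000+5.1962i) + 3·(3) = -3.0000+20.7848i
Z[3] = 4·(-4) + 3·(-1) = -19
Z[4] = 4·(-3.0000-5.1962i) + 3·(3) = -3.0000-20.7848i
Z[5] = 4·(-4) + 3·(-1) = -19

DFT(4x + 3y) = 4·X + 3·Y = [-3, -19, -3.0000+20.7848i, -19, -3.0000-20.7848i, -19]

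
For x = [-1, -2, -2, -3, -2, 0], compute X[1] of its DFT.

X[1] = Σ(n=0 to 5) x[n] · ω_6^(1n) where ω_6 = e^(-2πi/6)
= (-1)·ω_6^0 + (-2)·ω_6^1 + (-2)·ω_6^2 + (-3)·ω_6^3 + (-2)·ω_6^4 + (0)·ω_6^5

X[1] = 3.0000+1.7321i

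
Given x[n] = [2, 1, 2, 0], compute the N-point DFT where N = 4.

X[k] = Σ(n=0 to 3) x[n] · ω_4^(nk)
where ω_4 = e^(-2πi/4)

Computing each X[k]:
X[0] = 5
X[1] = -1i
X[2] = 3
X[3] = 1i

X = [5, -1i, 3, 1i]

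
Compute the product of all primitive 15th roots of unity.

The primitive 15th roots of unity are ω_15^k for k coprime to 15: k ∈ {1, 2, 4, 7, 8, 11, 13, 14}
Their product equals the constant term of the cyclotomic polynomial Φ_15(x) up to sign.
For n ≥ 3, the product of all primitive nth roots of unity is 1. (For n=1 it is 1; for n=2 it is -1.)

1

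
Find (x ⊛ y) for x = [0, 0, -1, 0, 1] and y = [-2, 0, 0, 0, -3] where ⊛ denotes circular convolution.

(x ⊛ y)[n] = Σ(m=0 to 4) x[m] · y[(n-m) mod 5]

Computing each output sample:
(x ⊛ y)[0] = 0
(x ⊛ y)[1] = 3
(x ⊛ y)[2] = 2
(x ⊛ y)[3] = -3
(x ⊛ y)[4] = -2

x ⊛ y = [0, 3, 2, -3, -2]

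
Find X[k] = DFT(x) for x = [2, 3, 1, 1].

X[k] = Σ(n=0 to 3) x[n] · ω_4^(nk)
where ω_4 = e^(-2πi/4)

Computing each X[k]:
X[0] = 7
X[1] = 1-2i
X[2] = -1
X[3] = 1+2i

X = [7, 1-2i, -1, 1+2i]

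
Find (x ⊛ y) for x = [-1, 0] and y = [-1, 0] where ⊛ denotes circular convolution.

(x ⊛ y)[n] = Σ(m=0 to 1) x[m] · y[(n-m) mod 2]

Computing each output sample:
(x ⊛ y)[0] = 1
(x ⊛ y)[1] = 0

x ⊛ y = [1, 0]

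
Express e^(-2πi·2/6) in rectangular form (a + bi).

ω_6^2 = e^(-2πi·2/6)
= cos(-2π·2/6) + i·sin(-2π·2/6)
= cos(-4π/6) + i·sin(-4π/6)

ω_6^2 = cos(-4π/6) + i·sin(-4π/6) = -0.5000-0.8660i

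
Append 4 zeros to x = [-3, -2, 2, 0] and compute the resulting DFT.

Original 4-point DFT: [-3, -5+2i, 1, -5-2i]
Zero-padded 8-point DFT provides frequency interpolation.

DFT_8([x, 0, ...]) = [-3, -4.4142-0.5858i, -5+2i, -1.5858+3.4142i, 1, -1.5858-3.4142i, -5-2i, -4.4142+0.5858i]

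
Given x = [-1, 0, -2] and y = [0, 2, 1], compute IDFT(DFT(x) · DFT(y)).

(x ⊛ y)[n] = Σ(m=0 to 2) x[m] · y[(n-m) mod 3]

Computing each output sample:
(x ⊛ y)[0] = -4
(x ⊛ y)[1] = -4
(x ⊛ y)[2] = -1

x ⊛ y = [-4, -4, -1]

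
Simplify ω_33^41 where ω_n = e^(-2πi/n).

Since ω_33^33 = 1, powers reduce modulo 33.
41 mod 33 = 8
So ω_33^41 = ω_33^8 = e^(-2πi·8/33)

ω_33^41 = ω_33^8 = 0.0476-0.9989i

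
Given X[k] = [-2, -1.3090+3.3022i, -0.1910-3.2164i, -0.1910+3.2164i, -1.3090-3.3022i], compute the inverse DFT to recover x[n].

x[n] = (1/5) Σ(k=0 to 4) X[k] · e^(2πikn/5)

Computing each x[n]:
x[0] = -1
x[1] = -1
x[2] = -2
x[3] = 2
x[4] = 0

x = [-1, -1, -2, 2, 0]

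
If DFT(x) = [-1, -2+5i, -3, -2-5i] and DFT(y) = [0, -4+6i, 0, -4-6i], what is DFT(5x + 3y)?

By linearity: DFT(5x + 3y) = 5·DFT(x) + 3·DFT(y)
= 5·[-1, -2+5i, -3, -2-5i] + 3·[0, -4+6i, 0, -4-6i]

Computing element-wise:
Z[0] = 5·(-1) + 3·(0) = -5
Z[1] = 5·(-2+5i) + 3·(-4+6i) = -22+43i
Z[2] = 5·(-3) + 3·(0) = -15
Z[3] = 5·(-2-5i) + 3·(-4-6i) = -22-43i

DFT(5x + 3y) = 5·X + 3·Y = [-5, -22+43i, -15, -22-43i]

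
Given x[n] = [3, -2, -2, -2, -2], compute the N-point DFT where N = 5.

X[k] = Σ(n=0 to 4) x[n] · ω_5^(nk)
where ω_5 = e^(-2πi/5)

Computing each X[k]:
X[0] = -5
X[1] = 5
X[2] = 5
X[3] = 5
X[4] = 5

X = [-5, 5, 5, 5, 5]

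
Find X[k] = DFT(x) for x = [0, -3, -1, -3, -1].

X[k] = Σ(n=0 to 4) x[n] · ω_5^(nk)
where ω_5 = e^(-2πi/5)

Computing each X[k]:
X[0] = -8
X[1] = 2.0000+0.7265i
X[2] = 2.0000+3.0777i
X[3] = 2.0000-3.0777i
X[4] = 2.0000-0.7265i

X = [-8, 2.0000+0.7265i, 2.0000+3.0777i, 2.0000-3.0777i, 2.0000-0.7265i]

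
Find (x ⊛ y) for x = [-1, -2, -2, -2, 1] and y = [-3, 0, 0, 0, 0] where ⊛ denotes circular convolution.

(x ⊛ y)[n] = Σ(m=0 to 4) x[m] · y[(n-m) mod 5]

Computing each output sample:
(x ⊛ y)[0] = 3
(x ⊛ y)[1] = 6
(x ⊛ y)[2] = 6
(x ⊛ y)[3] = 6
(x ⊛ y)[4] = -3

x ⊛ y = [3, 6, 6, 6, -3]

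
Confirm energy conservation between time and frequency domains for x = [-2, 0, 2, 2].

Time domain:
Σ|x[n]|² = |-2|² + |0|² + |2|² + |2|² = 12.0000

Frequency domain:
(1/4)Σ|X[k]|² = (1/4)(|2|² + |-4+2i|² + |-2|² + |-4-2i|²) = (1/4)·48.0000 = 12.0000

Both sides agree, confirming Parseval's theorem.

Σ|x[n]|² = (1/N)Σ|X[k]|² = 12.0000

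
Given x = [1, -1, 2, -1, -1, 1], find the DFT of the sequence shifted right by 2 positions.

Time shift by 2: X_shifted[k] = ω_6^(2k) · X[k]
Shifted x = [-1, 1, 1, -1, 2, -1]

DFT(x[n-2]) = [1, -1.5000-0.8660i, -3.5000-2.5981i, 3, -3.5000+2.5981i, -1.5000+0.8660i]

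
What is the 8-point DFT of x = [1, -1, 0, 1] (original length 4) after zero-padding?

Original 4-point DFT: [1, 1+2i, 1, 1-2i]
Zero-padded 8-point DFT provides frequency interpolation.

DFT_8([x, 0, ...]) = [1, -0.4142, 1+2i, 2.4142, 1, 2.4142, 1-2i, -0.4142]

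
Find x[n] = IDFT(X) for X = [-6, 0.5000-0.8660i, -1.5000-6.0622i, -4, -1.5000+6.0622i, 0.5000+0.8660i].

x[n] = (1/6) Σ(k=0 to 5) X[k] · e^(2πikn/6)

Computing each x[n]:
x[0] = -2
x[1] = 2
x[2] = -3
x[3] = -1
x[4] = 0
x[5] = -2

x = [-2, 2, -3, -1, 0, -2]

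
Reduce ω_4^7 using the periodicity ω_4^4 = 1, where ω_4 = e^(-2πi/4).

Since ω_4^4 = 1, powers reduce modulo 4.
7 mod 4 = 3
So ω_4^7 = ω_4^3 = e^(-2πi·3/4)

ω_4^7 = ω_4^3 = 1i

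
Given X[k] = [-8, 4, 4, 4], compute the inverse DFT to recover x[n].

x[n] = (1/4) Σ(k=0 to 3) X[k] · e^(2πikn/4)

Computing each x[n]:
x[0] = 1
x[1] = -3
x[2] = -3
x[3] = -3

x = [1, -3, -3, -3]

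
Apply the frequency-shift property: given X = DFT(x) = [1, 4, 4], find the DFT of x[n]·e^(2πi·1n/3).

Modulation property: DFT(ω_3^(-1n)·x[n]) = X[(k-1) mod 3], so circularly shift X by 1 positions.

X[k-1] = [4, 1, 4]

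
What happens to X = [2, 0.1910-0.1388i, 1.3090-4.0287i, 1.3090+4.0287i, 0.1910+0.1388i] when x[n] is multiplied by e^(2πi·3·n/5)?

Modulation property: DFT(ω_5^(-3n)·x[n]) = X[(k-3) mod 5], so circularly shift X by 3 positions.

X[k-3] = [1.3090-4.0287i, 1.3090+4.0287i, 0.1910+0.1388i, 2, 0.1910-0.1388i]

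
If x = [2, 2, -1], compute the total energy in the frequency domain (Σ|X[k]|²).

Parseval: Σ|x[n]|² = (1/N)Σ|X[k]|², so Σ|X[k]|² = N·Σ|x[n]|² = 3·9.0000

Σ|X[k]|² = N·Σ|x[n]|² = 3·9.0000 = 27.0000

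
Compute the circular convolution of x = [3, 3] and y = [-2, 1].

(x ⊛ y)[n] = Σ(m=0 to 1) x[m] · y[(n-m) mod 2]

Computing each output sample:
(x ⊛ y)[0] = -3
(x ⊛ y)[1] = -3

x ⊛ y = [-3, -3]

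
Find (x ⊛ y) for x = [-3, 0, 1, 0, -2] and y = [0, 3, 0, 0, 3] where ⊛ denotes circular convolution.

(x ⊛ y)[n] = Σ(m=0 to 4) x[m] · y[(n-m) mod 5]

Computing each output sample:
(x ⊛ y)[0] = -6
(x ⊛ y)[1] = -6
(x ⊛ y)[2] = 0
(x ⊛ y)[3] = -3
(x ⊛ y)[4] = -9

x ⊛ y = [-6, -6, 0, -3, -9]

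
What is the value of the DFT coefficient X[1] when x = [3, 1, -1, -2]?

X[1] = Σ(n=0 to 3) x[n] · ω_4^(1n) where ω_4 = e^(-2πi/4)
= (3)·ω_4^0 + (1)·ω_4^1 + (-1)·ω_4^2 + (-2)·ω_4^3

X[1] = 4-3i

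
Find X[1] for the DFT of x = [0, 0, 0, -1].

X[1] = Σ(n=0 to 3) x[n] · ω_4^(1n) where ω_4 = e^(-2πi/4)
= (0)·ω_4^0 + (0)·ω_4^1 + (0)·ω_4^2 + (-1)·ω_4^3

X[1] = -1i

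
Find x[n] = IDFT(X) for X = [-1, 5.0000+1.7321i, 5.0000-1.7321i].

x[n] = (1/3) Σ(k=0 to 2) X[k] · e^(2πikn/3)

Computing each x[n]:
x[0] = 3
x[1] = -3
x[2] = -1

x = [3, -3, -1]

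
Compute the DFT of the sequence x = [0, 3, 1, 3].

X[k] = Σ(n=0 to 3) x[n] · ω_4^(nk)
where ω_4 = e^(-2πi/4)

Computing each X[k]:
X[0] = 7
X[1] = -1
X[2] = -5
X[3] = -1

X = [7, -1, -5, -1]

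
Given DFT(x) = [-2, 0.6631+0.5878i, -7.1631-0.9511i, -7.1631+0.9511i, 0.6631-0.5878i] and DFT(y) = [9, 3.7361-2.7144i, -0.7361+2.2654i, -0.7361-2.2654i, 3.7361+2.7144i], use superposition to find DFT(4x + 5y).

By linearity: DFT(4x + 5y) = 4·DFT(x) + 5·DFT(y)
= 4·[-2, 0.6631+0.5878i, -7.1631-0.9511i, -7.1631+0.9511i, 0.6631-0.5878i] + 5·[9, 3.7361-2.7144i, -0.7361+2.2654i, -0.7361-2.2654i, 3.7361+2.7144i]

Computing element-wise:
Z[0] = 4·(-2) + 5·(9) = 37
Z[1] = 4·(0.6631+0.5878i) + 5·(3.7361-2.7144i) = 21.3329-11.2208i
Z[2] = 4·(-7.1631-0.9511i) + 5·(-0.7361+2.2654i) = -32.3329+7.5226i
Z[3] = 4·(-7.1631+0.9511i) + 5·(-0.7361-2.2654i) = -32.3329-7.5226i
Z[4] = 4·(0.6631-0.5878i) + 5·(3.7361+2.7144i) = 21.3329+11.2208i

DFT(4x + 5y) = 4·X + 5·Y = [37, 21.3329-11.2208i, -32.3329+7.5226i, -32.3329-7.5226i, 21.3329+11.2208i]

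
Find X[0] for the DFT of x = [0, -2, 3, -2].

X[0] = Σ(n=0 to 3) x[n] · ω_4^0 = Σ x[n]
= (0) + (-2) + (3) + (-2)

X[0] = -1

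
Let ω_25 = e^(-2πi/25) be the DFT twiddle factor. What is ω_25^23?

ω_25^23 = e^(-2πi·23/25)
= cos(-2π·23/25) + i·sin(-2π·23/25)
= cos(-46π/25) + i·sin(-46π/25)

ω_25^23 = cos(-46π/25) + i·sin(-46π/25) = 0.8763+0.4818i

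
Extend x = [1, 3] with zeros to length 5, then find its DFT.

Original 2-point DFT: [4, -2]
Zero-padded 5-point DFT provides frequency interpolation.

DFT_5([x, 0, ...]) = [4, 1.9271-2.8532i, -1.4271-1.7634i, -1.4271+1.7634i, 1.9271+2.8532i]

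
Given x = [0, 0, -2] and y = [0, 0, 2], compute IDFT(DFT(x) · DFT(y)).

(x ⊛ y)[n] = Σ(m=0 to 2) x[m] · y[(n-m) mod 3]

Computing each output sample:
(x ⊛ y)[0] = 0
(x ⊛ y)[1] = -4
(x ⊛ y)[2] = 0

x ⊛ y = [0, -4, 0]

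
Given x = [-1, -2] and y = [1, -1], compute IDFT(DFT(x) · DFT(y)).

(x ⊛ y)[n] = Σ(m=0 to 1) x[m] · y[(n-m) mod 2]

Computing each output sample:
(x ⊛ y)[0] = 1
(x ⊛ y)[1] = -1

x ⊛ y = [1, -1]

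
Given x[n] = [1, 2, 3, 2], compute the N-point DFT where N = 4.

X[k] = Σ(n=0 to 3) x[n] · ω_4^(nk)
where ω_4 = e^(-2πi/4)

Computing each X[k]:
X[0] = 8
X[1] = -2
X[2] = 0
X[3] = -2

X = [8, -2, 0, -2]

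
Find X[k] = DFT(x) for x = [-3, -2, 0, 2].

X[k] = Σ(n=0 to 3) x[n] · ω_4^(nk)
where ω_4 = e^(-2πi/4)

Computing each X[k]:
X[0] = -3
X[1] = -3+4i
X[2] = -3
X[3] = -3-4i

X = [-3, -3+4i, -3, -3-4i]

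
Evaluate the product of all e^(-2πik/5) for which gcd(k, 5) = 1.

The primitive 5th roots of unity are ω_5^k for k coprime to 5: k ∈ {1, 2, 3, 4}
Their product equals the constant term of the cyclotomic polynomial Φ_5(x) up to sign.
For n ≥ 3, the product of all primitive nth roots of unity is 1. (For n=1 it is 1; for n=2 it is -1.)

1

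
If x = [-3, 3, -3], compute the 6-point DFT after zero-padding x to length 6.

Original 3-point DFT: [-3, -3.0000-5.1962i, -3.0000+5.1962i]
Zero-padded 6-point DFT provides frequency interpolation.

DFT_6([x, 0, ...]) = [-3, 0, -3.0000-5.1962i, -9, -3.0000+5.1962i, 0]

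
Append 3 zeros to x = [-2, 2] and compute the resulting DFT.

Original 2-point DFT: [0, -4]
Zero-padded 5-point DFT provides frequency interpolation.

DFT_5([x, 0, ...]) = [0, -1.3820-1.9021i, -3.6180-1.1756i, -3.6180+1.1756i, -1.3820+1.9021i]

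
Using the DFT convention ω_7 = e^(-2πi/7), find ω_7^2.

ω_7^2 = e^(-2πi·2/7)
= cos(-2π·2/7) + i·sin(-2π·2/7)
= cos(-4π/7) + i·sin(-4π/7)

ω_7^2 = cos(-4π/7) + i·sin(-4π/7) = -0.2225-0.9749i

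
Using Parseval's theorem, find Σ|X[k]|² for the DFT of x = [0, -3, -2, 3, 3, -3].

Parseval: Σ|x[n]|² = (1/N)Σ|X[k]|², so Σ|X[k]|² = N·Σ|x[n]|² = 6·40.0000

Σ|X[k]|² = N·Σ|x[n]|² = 6·40.0000 = 240.0000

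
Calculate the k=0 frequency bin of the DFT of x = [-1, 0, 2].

X[0] = Σ(n=0 to 2) x[n] · ω_3^0 = Σ x[n]
= (-1) + (0) + (2)

X[0] = 1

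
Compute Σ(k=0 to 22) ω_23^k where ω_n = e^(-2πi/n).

Sum of all nth roots of unity equals 0 for n > 1 (geometric series with r ≠ 1).

0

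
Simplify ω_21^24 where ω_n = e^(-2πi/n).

Since ω_21^21 = 1, powers reduce modulo 21.
24 mod 21 = 3
So ω_21^24 = ω_21^3 = e^(-2πi·3/21)

ω_21^24 = ω_21^3 = 0.6235-0.7818i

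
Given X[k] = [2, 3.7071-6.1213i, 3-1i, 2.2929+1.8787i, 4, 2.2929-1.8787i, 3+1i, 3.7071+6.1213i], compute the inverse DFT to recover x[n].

x[n] = (1/8) Σ(k=0 to 7) X[k] · e^(2πikn/8)

Computing each x[n]:
x[0] = 3
x[1] = 1
x[2] = 2
x[3] = 0
x[4] = 0
x[5] = -1
x[6] = -2
x[7] = -1

x = [3, 1, 2, 0, 0, -1, -2, -1]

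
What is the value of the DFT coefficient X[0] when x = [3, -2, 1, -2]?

X[0] = Σ(n=0 to 3) x[n] · ω_4^0 = Σ x[n]
= (3) + (-2) + (1) + (-2)

X[0] = 0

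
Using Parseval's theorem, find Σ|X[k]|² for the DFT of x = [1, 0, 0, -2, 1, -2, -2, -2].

Parseval: Σ|x[n]|² = (1/N)Σ|X[k]|², so Σ|X[k]|² = N·Σ|x[n]|² = 8·18.0000

Σ|X[k]|² = N·Σ|x[n]|² = 8·18.0000 = 144.0000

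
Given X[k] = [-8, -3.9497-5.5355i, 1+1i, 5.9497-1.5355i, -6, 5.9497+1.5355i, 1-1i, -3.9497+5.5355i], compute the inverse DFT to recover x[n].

x[n] = (1/8) Σ(k=0 to 7) X[k] · e^(2πikn/8)

Computing each x[n]:
x[0] = -1
x[1] = -1
x[2] = -1
x[3] = 3
x[4] = -2
x[5] = 0
x[6] = -3
x[7] = -3

x = [-1, -1, -1, 3, -2, 0, -3, -3]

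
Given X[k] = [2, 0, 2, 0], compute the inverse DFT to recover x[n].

x[n] = (1/4) Σ(k=0 to 3) X[k] · e^(2πikn/4)

Computing each x[n]:
x[0] = 1
x[1] = 0
x[2] = 1
x[3] = 0

x = [1, 0, 1, 0]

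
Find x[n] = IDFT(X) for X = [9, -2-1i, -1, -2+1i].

x[n] = (1/4) Σ(k=0 to 3) X[k] · e^(2πikn/4)

Computing each x[n]:
x[0] = 1
x[1] = 3
x[2] = 3
x[3] = 2

x = [1, 3, 3, 2]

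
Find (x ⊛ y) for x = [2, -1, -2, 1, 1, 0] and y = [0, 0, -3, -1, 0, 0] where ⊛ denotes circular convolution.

(x ⊛ y)[n] = Σ(m=0 to 5) x[m] · y[(n-m) mod 6]

Computing each output sample:
(x ⊛ y)[0] = -4
(x ⊛ y)[1] = -1
(x ⊛ y)[2] = -6
(x ⊛ y)[3] = 1
(x ⊛ y)[4] = 7
(x ⊛ y)[5] = -1

x ⊛ y = [-4, -1, -6, 1, 7, -1]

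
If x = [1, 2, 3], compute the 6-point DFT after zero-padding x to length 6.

Original 3-point DFT: [6, -1.5000+0.8660i, -1.5000-0.8660i]
Zero-padded 6-point DFT provides frequency interpolation.

DFT_6([x, 0, ...]) = [6, 0.5000-4.3301i, -1.5000+0.8660i, 2, -1.5000-0.8660i, 0.5000+4.3301i]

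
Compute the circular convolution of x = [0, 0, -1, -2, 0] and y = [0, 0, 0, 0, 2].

(x ⊛ y)[n] = Σ(m=0 to 4) x[m] · y[(n-m) mod 5]

Computing each output sample:
(x ⊛ y)[0] = 0
(x ⊛ y)[1] = -2
(x ⊛ y)[2] = -4
(x ⊛ y)[3] = 0
(x ⊛ y)[4] = 0

x ⊛ y = [0, -2, -4, 0, 0]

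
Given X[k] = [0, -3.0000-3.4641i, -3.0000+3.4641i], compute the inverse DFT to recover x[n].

x[n] = (1/3) Σ(k=0 to 2) X[k] · e^(2πikn/3)

Computing each x[n]:
x[0] = -2
x[1] = 3
x[2] = -1

x = [-2, 3, -1]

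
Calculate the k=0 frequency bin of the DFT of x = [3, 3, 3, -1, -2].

X[0] = Σ(n=0 to 4) x[n] · ω_5^0 = Σ x[n]
= (3) + (3) + (3) + (-1) + (-2)

X[0] = 6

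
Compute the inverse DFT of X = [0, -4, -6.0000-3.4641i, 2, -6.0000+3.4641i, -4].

x[n] = (1/6) Σ(k=0 to 5) X[k] · e^(2πikn/6)

Computing each x[n]:
x[0] = -3
x[1] = 1
x[2] = 1
x[3] = -1
x[4] = 3
x[5] = -1

x = [-3, 1, 1, -1, 3, -1]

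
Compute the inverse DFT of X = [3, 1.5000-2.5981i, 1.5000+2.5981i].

x[n] = (1/3) Σ(k=0 to 2) X[k] · e^(2πikn/3)

Computing each x[n]:
x[0] = 2
x[1] = 2
x[2] = -1

x = [2, 2, -1]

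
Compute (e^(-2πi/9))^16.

Since ω_9^9 = 1, powers reduce modulo 9.
16 mod 9 = 7
So ω_9^16 = ω_9^7 = e^(-2πi·7/9)

ω_9^16 = ω_9^7 = 0.1736+0.9848i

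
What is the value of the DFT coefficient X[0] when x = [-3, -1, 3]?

X[0] = Σ(n=0 to 2) x[n] · ω_3^0 = Σ x[n]
= (-3) + (-1) + (3)

X[0] = -1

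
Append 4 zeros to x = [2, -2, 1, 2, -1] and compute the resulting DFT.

Original 5-point DFT: [2, -1.3541+1.5388i, 5.3541-0.3633i, 5.3541+0.3633i, -1.3541-1.5388i]
Zero-padded 9-point DFT provides frequency interpolation.

DFT_9([x, 0, ...]) = [2, 0.5813-1.0893i, -1.0530+2.7169i, 5.0000+3.4641i, 3.4718-1.3900i, 3.4718+1.3900i, 5.0000-3.4641i, -1.0530-2.7169i, 0.5813+1.0893i]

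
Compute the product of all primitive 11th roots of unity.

The primitive 11th roots of unity are ω_11^k for k coprime to 11: k ∈ {1, 2, 3, 4, 5, 6, 7, 8, 9, 10}
Their product equals the constant term of the cyclotomic polynomial Φ_11(x) up to sign.
For n ≥ 3, the product of all primitive nth roots of unity is 1. (For n=1 it is 1; for n=2 it is -1.)

1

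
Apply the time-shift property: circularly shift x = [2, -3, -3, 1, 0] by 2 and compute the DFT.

Time shift by 2: X_shifted[k] = ω_5^(2k) · X[k]
Shifted x = [1, 0, 2, -3, -3]

DFT(x[n-2]) = [-3, 0.8820-5.7921i, 3.1180+2.9919i, 3.1180-2.9919i, 0.8820+5.7921i]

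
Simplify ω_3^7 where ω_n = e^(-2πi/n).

Since ω_3^3 = 1, powers reduce modulo 3.
7 mod 3 = 1
So ω_3^7 = ω_3^1 = e^(-2πi·1/3)

ω_3^7 = ω_3^1 = -0.5000-0.8660i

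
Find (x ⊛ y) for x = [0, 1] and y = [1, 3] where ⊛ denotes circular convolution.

(x ⊛ y)[n] = Σ(m=0 to 1) x[m] · y[(n-m) mod 2]

Computing each output sample:
(x ⊛ y)[0] = 3
(x ⊛ y)[1] = 1

x ⊛ y = [3, 1]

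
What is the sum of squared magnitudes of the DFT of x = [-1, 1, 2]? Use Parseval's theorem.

Parseval: Σ|x[n]|² = (1/N)Σ|X[k]|², so Σ|X[k]|² = N·Σ|x[n]|² = 3·6.0000

Σ|X[k]|² = N·Σ|x[n]|² = 3·6.0000 = 18.0000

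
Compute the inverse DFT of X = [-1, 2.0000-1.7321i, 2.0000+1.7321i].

x[n] = (1/3) Σ(k=0 to 2) X[k] · e^(2πikn/3)

Computing each x[n]:
x[0] = 1
x[1] = 0
x[2] = -2

x = [1, 0, -2]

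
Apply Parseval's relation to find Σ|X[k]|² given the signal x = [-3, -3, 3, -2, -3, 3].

Parseval: Σ|x[n]|² = (1/N)Σ|X[k]|², so Σ|X[k]|² = N·Σ|x[n]|² = 6·49.0000

Σ|X[k]|² = N·Σ|x[n]|² = 6·49.0000 = 294.0000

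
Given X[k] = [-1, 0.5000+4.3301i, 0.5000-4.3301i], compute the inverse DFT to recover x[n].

x[n] = (1/3) Σ(k=0 to 2) X[k] · e^(2πikn/3)

Computing each x[n]:
x[0] = 0
x[1] = -3
x[2] = 2

x = [0, -3, 2]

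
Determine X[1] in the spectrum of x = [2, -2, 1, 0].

X[1] = Σ(n=0 to 3) x[n] · ω_4^(1n) where ω_4 = e^(-2πi/4)
= (2)·ω_4^0 + (-2)·ω_4^1 + (1)·ω_4^2 + (0)·ω_4^3

X[1] = 1+2i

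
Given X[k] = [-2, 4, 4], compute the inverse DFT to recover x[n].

x[n] = (1/3) Σ(k=0 to 2) X[k] · e^(2πikn/3)

Computing each x[n]:
x[0] = 2
x[1] = -2
x[2] = -2

x = [2, -2, -2]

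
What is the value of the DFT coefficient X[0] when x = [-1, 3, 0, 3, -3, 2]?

X[0] = Σ(n=0 to 5) x[n] · ω_6^0 = Σ x[n]
= (-1) + (3) + (0) + (3) + (-3) + (2)

X[0] = 4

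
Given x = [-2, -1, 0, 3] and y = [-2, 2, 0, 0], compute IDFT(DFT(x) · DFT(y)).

(x ⊛ y)[n] = Σ(m=0 to 3) x[m] · y[(n-m) mod 4]

Computing each output sample:
(x ⊛ y)[0] = 10
(x ⊛ y)[1] = -2
(x ⊛ y)[2] = -2
(x ⊛ y)[3] = -6

x ⊛ y = [10, -2, -2, -6]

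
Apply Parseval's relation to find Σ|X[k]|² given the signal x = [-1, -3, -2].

Parseval: Σ|x[n]|² = (1/N)Σ|X[k]|², so Σ|X[k]|² = N·Σ|x[n]|² = 3·14.0000

Σ|X[k]|² = N·Σ|x[n]|² = 3·14.0000 = 42.0000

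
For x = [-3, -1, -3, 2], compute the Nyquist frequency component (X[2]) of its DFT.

X[2] = Σ(n=0 to 3) x[n] · ω_4^(2n) where ω_4 = e^(-2πi/4)
= (-3)·ω_4^0 + (-1)·ω_4^2 + (-3)·ω_4^4 + (2)·ω_4^6

X[2] = -7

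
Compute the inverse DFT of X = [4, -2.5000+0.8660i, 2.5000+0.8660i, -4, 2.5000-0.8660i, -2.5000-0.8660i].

x[n] = (1/6) Σ(k=0 to 5) X[k] · e^(2πikn/6)

Computing each x[n]:
x[0] = 0
x[1] = 0
x[2] = 0
x[3] = 3
x[4] = 0
x[5] = 1

x = [0, 0, 0, 3, 0, 1]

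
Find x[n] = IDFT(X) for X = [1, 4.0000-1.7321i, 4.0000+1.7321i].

x[n] = (1/3) Σ(k=0 to 2) X[k] · e^(2πikn/3)

Computing each x[n]:
x[0] = 3
x[1] = 0
x[2] = -2

x = [3, 0, -2]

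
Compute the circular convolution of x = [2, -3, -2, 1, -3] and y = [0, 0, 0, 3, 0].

(x ⊛ y)[n] = Σ(m=0 to 4) x[m] · y[(n-m) mod 5]

Computing each output sample:
(x ⊛ y)[0] = -6
(x ⊛ y)[1] = 3
(x ⊛ y)[2] = -9
(x ⊛ y)[3] = 6
(x ⊛ y)[4] = -9

x ⊛ y = [-6, 3, -9, 6, -9]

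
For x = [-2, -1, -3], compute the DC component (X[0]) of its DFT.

X[0] = Σ(n=0 to 2) x[n] · ω_3^0 = Σ x[n]
= (-2) + (-1) + (-3)

X[0] = -6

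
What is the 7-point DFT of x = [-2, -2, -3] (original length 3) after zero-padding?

Original 3-point DFT: [-7, 0.5000-0.8660i, 0.5000+0.8660i]
Zero-padded 7-point DFT provides frequency interpolation.

DFT_7([x, 0, ...]) = [-7, -2.5794+4.4884i, 1.1479+0.6482i, -2.0685-1.4777i, -2.0685+1.4777i, 1.1479-0.6482i, -2.5794-4.4884i]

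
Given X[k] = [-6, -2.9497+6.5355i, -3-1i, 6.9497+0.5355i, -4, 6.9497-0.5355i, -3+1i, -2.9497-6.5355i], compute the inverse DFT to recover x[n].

x[n] = (1/8) Σ(k=0 to 7) X[k] · e^(2πikn/8)

Computing each x[n]:
x[0] = -1
x[1] = -3
x[2] = -2
x[3] = 0
x[4] = -3
x[5] = 3
x[6] = 1
x[7] = -1

x = [-1, -3, -2, 0, -3, 3, 1, -1]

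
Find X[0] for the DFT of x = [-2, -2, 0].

X[0] = Σ(n=0 to 2) x[n] · ω_3^0 = Σ x[n]
= (-2) + (-2) + (0)

X[0] = -4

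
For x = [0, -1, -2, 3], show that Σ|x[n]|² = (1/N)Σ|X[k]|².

Time domain:
Σ|x[n]|² = |0|² + |-1|² + |-2|² + |3|² = 14.0000

Frequency domain:
(1/4)Σ|X[k]|² = (1/4)(|0|² + |2+4i|² + |-4|² + |2-4i|²) = (1/4)·56.0000 = 14.0000

Both sides agree, confirming Parseval's theorem.

Σ|x[n]|² = (1/N)Σ|X[k]|² = 14.0000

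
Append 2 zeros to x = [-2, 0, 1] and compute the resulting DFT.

Original 3-point DFT: [-1, -2.5000+0.8660i, -2.5000-0.8660i]
Zero-padded 5-point DFT provides frequency interpolation.

DFT_5([x, 0, ...]) = [-1, -2.8090-0.5878i, -1.6910+0.9511i, -1.6910-0.9511i, -2.8090+0.5878i]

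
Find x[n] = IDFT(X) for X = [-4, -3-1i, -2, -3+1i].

x[n] = (1/4) Σ(k=0 to 3) X[k] · e^(2πikn/4)

Computing each x[n]:
x[0] = -3
x[1] = 0
x[2] = 0
x[3] = -1

x = [-3, 0, 0, -1]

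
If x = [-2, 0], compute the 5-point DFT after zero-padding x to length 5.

Original 2-point DFT: [-2, -2]
Zero-padded 5-point DFT provides frequency interpolation.

DFT_5([x, 0, ...]) = [-2, -2, -2, -2, -2]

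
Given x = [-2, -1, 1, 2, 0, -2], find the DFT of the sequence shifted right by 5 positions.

Time shift by 5: X_shifted[k] = ω_6^(5k) · X[k]
Shifted x = [-1, 1, 2, 0, -2, -2]

DFT(x[n-5]) = [-2, -1.5000-6.0622i, -0.5000+0.8660i, 0, -0.5000-0.8660i, -1.5000+6.0622i]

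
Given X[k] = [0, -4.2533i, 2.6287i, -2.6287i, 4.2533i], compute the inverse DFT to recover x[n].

x[n] = (1/5) Σ(k=0 to 4) X[k] · e^(2πikn/5)

Computing each x[n]:
x[0] = 0
x[1] = 1
x[2] = 2
x[3] = -2
x[4] = -1

x = [0, 1, 2, -2, -1]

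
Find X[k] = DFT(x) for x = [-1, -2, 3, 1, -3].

X[k] = Σ(n=0 to 4) x[n] · ω_5^(nk)
where ω_5 = e^(-2πi/5)

Computing each X[k]:
X[0] = -2
X[1] = -5.7812-2.1266i
X[2] = 4.2812+1.3143i
X[3] = 4.2812-1.3143i
X[4] = -5.7812+2.1266i

X = [-2, -5.7812-2.1266i, 4.2812+1.3143i, 4.2812-1.3143i, -5.7812+2.1266i]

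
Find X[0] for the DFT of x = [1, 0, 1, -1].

X[0] = Σ(n=0 to 3) x[n] · ω_4^0 = Σ x[n]
= (1) + (0) + (1) + (-1)

X[0] = 1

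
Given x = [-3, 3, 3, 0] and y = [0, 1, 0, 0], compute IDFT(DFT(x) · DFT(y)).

(x ⊛ y)[n] = Σ(m=0 to 3) x[m] · y[(n-m) mod 4]

Computing each output sample:
(x ⊛ y)[0] = 0
(x ⊛ y)[1] = -3
(x ⊛ y)[2] = 3
(x ⊛ y)[3] = 3

x ⊛ y = [0, -3, 3, 3]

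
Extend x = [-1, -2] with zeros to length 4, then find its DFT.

Original 2-point DFT: [-3, 1]
Zero-padded 4-point DFT provides frequency interpolation.

DFT_4([x, 0, ...]) = [-3, -1+2i, 1, -1-2i]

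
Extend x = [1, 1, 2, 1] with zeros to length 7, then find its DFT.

Original 4-point DFT: [5, -1, 1, -1]
Zero-padded 7-point DFT provides frequency interpolation.

DFT_7([x, 0, ...]) = [5, 0.2775-3.1656i, -0.4010+0.6747i, 1.1235+0.1549i, 1.1235-0.1549i, -0.4010-0.6747i, 0.2775+3.1656i]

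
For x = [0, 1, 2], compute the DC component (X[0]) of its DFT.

X[0] = Σ(n=0 to 2) x[n] · ω_3^0 = Σ x[n]
= (0) + (1) + (2)

X[0] = 3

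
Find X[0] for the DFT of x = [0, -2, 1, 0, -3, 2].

X[0] = Σ(n=0 to 5) x[n] · ω_6^0 = Σ x[n]
= (0) + (-2) + (1) + (0) + (-3) + (2)

X[0] = -2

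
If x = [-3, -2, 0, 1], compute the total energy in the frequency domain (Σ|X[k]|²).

Parseval: Σ|x[n]|² = (1/N)Σ|X[k]|², so Σ|X[k]|² = N·Σ|x[n]|² = 4·14.0000

Σ|X[k]|² = N·Σ|x[n]|² = 4·14.0000 = 56.0000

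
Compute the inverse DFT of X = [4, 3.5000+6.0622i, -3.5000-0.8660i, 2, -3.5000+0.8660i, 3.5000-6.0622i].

x[n] = (1/6) Σ(k=0 to 5) X[k] · e^(2πikn/6)

Computing each x[n]:
x[0] = 1
x[1] = 0
x[2] = -1
x[3] = -2
x[4] = 3
x[5] = 3

x = [1, 0, -1, -2, 3, 3]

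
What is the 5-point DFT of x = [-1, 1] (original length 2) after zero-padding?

Original 2-point DFT: [0, -2]
Zero-padded 5-point DFT provides frequency interpolation.

DFT_5([x, 0, ...]) = [0, -0.6910-0.9511i, -1.8090-0.5878i, -1.8090+0.5878i, -0.6910+0.9511i]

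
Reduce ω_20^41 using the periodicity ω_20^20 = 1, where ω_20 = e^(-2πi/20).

Since ω_20^20 = 1, powers reduce modulo 20.
41 mod 20 = 1
So ω_20^41 = ω_20^1 = e^(-2πi·1/20)

ω_20^41 = ω_20^1 = 0.9511-0.3090i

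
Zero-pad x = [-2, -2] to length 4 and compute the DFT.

Original 2-point DFT: [-4, 0]
Zero-padded 4-point DFT provides frequency interpolation.

DFT_4([x, 0, ...]) = [-4, -2+2i, 0, -2-2i]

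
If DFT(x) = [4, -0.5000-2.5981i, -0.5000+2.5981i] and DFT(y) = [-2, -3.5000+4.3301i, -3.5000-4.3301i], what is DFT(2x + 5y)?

By linearity: DFT(2x + 5y) = 2·DFT(x) + 5·DFT(y)
= 2·[4, -0.5000-2.5981i, -0.5000+2.5981i] + 5·[-2, -3.5000+4.3301i, -3.5000-4.3301i]

Computing element-wise:
Z[0] = 2·(4) + 5·(-2) = -2
Z[1] = 2·(-0.5000-2.5981i) + 5·(-3.5000+4.3301i) = -18.5000+16.4543i
Z[2] = 2·(-0.5000+2.5981i) + 5·(-3.5000-4.3301i) = -18.5000-16.4543i

DFT(2x + 5y) = 2·X + 5·Y = [-2, -18.5000+16.4543i, -18.5000-16.4543i]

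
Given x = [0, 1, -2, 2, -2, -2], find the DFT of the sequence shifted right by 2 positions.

Time shift by 2: X_shifted[k] = ω_6^(2k) · X[k]
Shifted x = [-2, -2, 0, 1, -2, 2]

DFT(x[n-2]) = [-3, -2.0000+1.7321i, 5.1962i, -5, -5.1962i, -2.0000-1.7321i]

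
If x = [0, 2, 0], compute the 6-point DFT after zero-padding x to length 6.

Original 3-point DFT: [2, -1.0000-1.7321i, -1.0000+1.7321i]
Zero-padded 6-point DFT provides frequency interpolation.

DFT_6([x, 0, ...]) = [2, 1.0000-1.7321i, -1.0000-1.7321i, -2, -1.0000+1.7321i, 1.0000+1.7321i]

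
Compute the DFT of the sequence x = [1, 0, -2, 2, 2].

X[k] = Σ(n=0 to 4) x[n] · ω_5^(nk)
where ω_5 = e^(-2πi/5)

Computing each X[k]:
X[0] = 3
X[1] = 1.6180+4.2533i
X[2] = -0.6180-2.6287i
X[3] = -0.6180+2.6287i
X[4] = 1.6180-4.2533i

X = [3, 1.6180+4.2533i, -0.6180-2.6287i, -0.6180+2.6287i, 1.6180-4.2533i]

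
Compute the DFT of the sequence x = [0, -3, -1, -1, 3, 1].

X[k] = Σ(n=0 to 5) x[n] · ω_6^(nk)
where ω_6 = e^(-2πi/6)

Computing each X[k]:
X[0] = -1
X[1] = -1.0000+6.9282i
X[2] = -1
X[3] = 5
X[4] = -1
X[5] = -1.0000-6.9282i

X = [-1, -1.0000+6.9282i, -1, 5, -1, -1.0000-6.9282i]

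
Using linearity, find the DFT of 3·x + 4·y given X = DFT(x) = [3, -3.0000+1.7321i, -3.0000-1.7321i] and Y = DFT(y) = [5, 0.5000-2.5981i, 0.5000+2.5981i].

By linearity: DFT(3x + 4y) = 3·DFT(x) + 4·DFT(y)
= 3·[3, -3.0000+1.7321i, -3.0000-1.7321i] + 4·[5, 0.5000-2.5981i, 0.5000+2.5981i]

Computing element-wise:
Z[0] = 3·(3) + 4·(5) = 29
Z[1] = 3·(-3.0000+1.7321i) + 4·(0.5000-2.5981i) = -7.0000-5.1961i
Z[2] = 3·(-3.0000-1.7321i) + 4·(0.5000+2.5981i) = -7.0000+5.1961i

DFT(3x + 4y) = 3·X + 4·Y = [29, -7.0000-5.1961i, -7.0000+5.1961i]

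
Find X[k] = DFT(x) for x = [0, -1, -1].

X[k] = Σ(n=0 to 2) x[n] · ω_3^(nk)
where ω_3 = e^(-2πi/3)

Computing each X[k]:
X[0] = -2
X[1] = 1
X[2] = 1

X = [-2, 1, 1]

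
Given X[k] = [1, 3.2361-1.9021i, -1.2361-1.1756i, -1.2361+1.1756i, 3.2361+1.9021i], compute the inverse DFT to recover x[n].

x[n] = (1/5) Σ(k=0 to 4) X[k] · e^(2πikn/5)

Computing each x[n]:
x[0] = 1
x[1] = 2
x[2] = -1
x[3] = -1
x[4] = 0

x = [1, 2, -1, -1, 0]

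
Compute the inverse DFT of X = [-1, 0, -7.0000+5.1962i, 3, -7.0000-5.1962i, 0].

x[n] = (1/6) Σ(k=0 to 5) X[k] · e^(2πikn/6)

Computing each x[n]:
x[0] = -2
x[1] = -1
x[2] = 3
x[3] = -3
x[4] = 0
x[5] = 2

x = [-2, -1, 3, -3, 0, 2]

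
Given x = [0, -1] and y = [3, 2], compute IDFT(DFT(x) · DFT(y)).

(x ⊛ y)[n] = Σ(m=0 to 1) x[m] · y[(n-m) mod 2]

Computing each output sample:
(x ⊛ y)[0] = -2
(x ⊛ y)[1] = -3

x ⊛ y = [-2, -3]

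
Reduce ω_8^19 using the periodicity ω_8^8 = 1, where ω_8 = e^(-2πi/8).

Since ω_8^8 = 1, powers reduce modulo 8.
19 mod 8 = 3
So ω_8^19 = ω_8^3 = e^(-2πi·3/8)

ω_8^19 = ω_8^3 = -0.7071-0.7071i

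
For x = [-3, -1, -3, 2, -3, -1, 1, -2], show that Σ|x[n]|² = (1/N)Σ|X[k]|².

Time domain:
Σ|x[n]|² = |-3|² + |-1|² + |-3|² + |2|² + |-3|² + |-1|² + |1|² + |-2|² = 38.0000

Frequency domain:
(1/8)Σ|X[k]|² = (1/8)(|-10|² + |-2.8284+1.1716i|² + |-4+2i|² + |2.8284-6.8284i|² + |-6|² + |2.8284+6.8284i|² + |-4-2i|² + |-2.8284-1.1716i|²) = (1/8)·304.0000 = 38.0000

Both sides agree, confirming Parseval's theorem.

Σ|x[n]|² = (1/N)Σ|X[k]|² = 38.0000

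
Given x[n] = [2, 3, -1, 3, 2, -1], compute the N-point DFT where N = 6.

X[k] = Σ(n=0 to 5) x[n] · ω_6^(nk)
where ω_6 = e^(-2πi/6)

Computing each X[k]:
X[0] = 8
X[1] = -0.5000-0.8660i
X[2] = 3.5000-6.0622i
X[3] = -2
X[4] = 3.5000+6.0622i
X[5] = -0.5000+0.8660i

X = [8, -0.5000-0.8660i, 3.5000-6.0622i, -2, 3.5000+6.0622i, -0.5000+0.8660i]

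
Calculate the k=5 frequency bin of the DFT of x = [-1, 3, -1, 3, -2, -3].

X[5] = Σ(n=0 to 5) x[n] · ω_6^(5n) where ω_6 = e^(-2πi/6)
= (-1)·ω_6^0 + (3)·ω_6^5 + (-1)·ω_6^10 + (3)·ω_6^15 + (-2)·ω_6^20 + (-3)·ω_6^25

X[5] = -2.5000+6.0622i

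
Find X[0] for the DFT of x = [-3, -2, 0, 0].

X[0] = Σ(n=0 to 3) x[n] · ω_4^0 = Σ x[n]
= (-3) + (-2) + (0) + (0)

X[0] = -5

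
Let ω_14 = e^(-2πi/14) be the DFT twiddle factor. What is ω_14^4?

ω_14^4 = e^(-2πi·4/14)
= cos(-2π·4/14) + i·sin(-2π·4/14)
= cos(-8π/14) + i·sin(-8π/14)

ω_14^4 = cos(-8π/14) + i·sin(-8π/14) = -0.2225-0.9749i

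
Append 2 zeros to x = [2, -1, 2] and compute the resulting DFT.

Original 3-point DFT: [3, 1.5000+2.5981i, 1.5000-2.5981i]
Zero-padded 5-point DFT provides frequency interpolation.

DFT_5([x, 0, ...]) = [3, 0.0729-0.2245i, 3.4271+2.4899i, 3.4271-2.4899i, 0.0729+0.2245i]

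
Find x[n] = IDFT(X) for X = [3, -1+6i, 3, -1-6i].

x[n] = (1/4) Σ(k=0 to 3) X[k] · e^(2πikn/4)

Computing each x[n]:
x[0] = 1
x[1] = -3
x[2] = 2
x[3] = 3

x = [1, -3, 2, 3]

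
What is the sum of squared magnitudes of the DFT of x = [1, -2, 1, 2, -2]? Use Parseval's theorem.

Parseval: Σ|x[n]|² = (1/N)Σ|X[k]|², so Σ|X[k]|² = N·Σ|x[n]|² = 5·14.0000

Σ|X[k]|² = N·Σ|x[n]|² = 5·14.0000 = 70.0000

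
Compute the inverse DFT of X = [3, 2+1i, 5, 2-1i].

x[n] = (1/4) Σ(k=0 to 3) X[k] · e^(2πikn/4)

Computing each x[n]:
x[0] = 3
x[1] = -1
x[2] = 1
x[3] = 0

x = [3, -1, 1, 0]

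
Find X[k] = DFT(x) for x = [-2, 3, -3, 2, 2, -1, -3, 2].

X[k] = Σ(n=0 to 7) x[n] · ω_8^(nk)
where ω_8 = e^(-2πi/8)

Computing each X[k]:
X[0] = 0
X[1] = -1.1716-2.8284i
X[2] = 6+2i
X[3] = -6.8284-2.8284i
X[4] = -12
X[5] = -6.8284+2.8284i
X[6] = 6-2i
X[7] = -1.1716+2.8284i

X = [0, -1.1716-2.8284i, 6+2i, -6.8284-2.8284i, -12, -6.8284+2.8284i, 6-2i, -1.1716+2.8284i]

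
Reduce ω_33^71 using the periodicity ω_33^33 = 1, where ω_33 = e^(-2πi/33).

Since ω_33^33 = 1, powers reduce modulo 33.
71 mod 33 = 5
So ω_33^71 = ω_33^5 = e^(-2πi·5/33)

ω_33^71 = ω_33^5 = 0.5801-0.8146i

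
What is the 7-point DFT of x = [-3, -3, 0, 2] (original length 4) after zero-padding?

Original 4-point DFT: [-4, -3+5i, -2, -3-5i]
Zero-padded 7-point DFT provides frequency interpolation.

DFT_7([x, 0, ...]) = [-4, -6.6724+1.4777i, -1.0855+4.4884i, -0.7421-0.6482i, -0.7421+0.6482i, -1.0855-4.4884i, -6.6724-1.4777i]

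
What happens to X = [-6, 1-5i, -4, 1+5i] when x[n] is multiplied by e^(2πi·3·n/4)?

Modulation property: DFT(ω_4^(-3n)·x[n]) = X[(k-3) mod 4], so circularly shift X by 3 positions.

X[k-3] = [1-5i, -4, 1+5i, -6]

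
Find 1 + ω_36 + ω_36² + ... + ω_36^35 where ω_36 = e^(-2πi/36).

Sum of all nth roots of unity equals 0 for n > 1 (geometric series with r ≠ 1).

0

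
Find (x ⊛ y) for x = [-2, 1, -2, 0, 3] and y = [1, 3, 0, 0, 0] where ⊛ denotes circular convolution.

(x ⊛ y)[n] = Σ(m=0 to 4) x[m] · y[(n-m) mod 5]

Computing each output sample:
(x ⊛ y)[0] = 7
(x ⊛ y)[1] = -5
(x ⊛ y)[2] = 1
(x ⊛ y)[3] = -6
(x ⊛ y)[4] = 3

x ⊛ y = [7, -5, 1, -6, 3]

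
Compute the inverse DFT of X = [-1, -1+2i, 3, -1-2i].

x[n] = (1/4) Σ(k=0 to 3) X[k] · e^(2πikn/4)

Computing each x[n]:
x[0] = 0
x[1] = -2
x[2] = 1
x[3] = 0

x = [0, -2, 1, 0]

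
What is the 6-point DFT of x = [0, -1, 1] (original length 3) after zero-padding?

Original 3-point DFT: [0, 1.7321i, -1.7321i]
Zero-padded 6-point DFT provides frequency interpolation.

DFT_6([x, 0, ...]) = [0, -1, 1.7321i, 2, -1.7321i, -1]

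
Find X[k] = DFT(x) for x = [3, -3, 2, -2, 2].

X[k] = Σ(n=0 to 4) x[n] · ω_5^(nk)
where ω_5 = e^(-2πi/5)

Computing each X[k]:
X[0] = 2
X[1] = 2.6910+2.4041i
X[2] = 3.8090+6.7432i
X[3] = 3.8090-6.7432i
X[4] = 2.6910-2.4041i

X = [2, 2.6910+2.4041i, 3.8090+6.7432i, 3.8090-6.7432i, 2.6910-2.4041i]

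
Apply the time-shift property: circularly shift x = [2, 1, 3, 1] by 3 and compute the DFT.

Time shift by 3: X_shifted[k] = ω_4^(3k) · X[k]
Shifted x = [1, 3, 1, 2]

DFT(x[n-3]) = [7, -1i, -3, 1i]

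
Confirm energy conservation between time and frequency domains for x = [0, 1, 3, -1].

Time domain:
Σ|x[n]|² = |0|² + |1|² + |3|² + |-1|² = 11.0000

Frequency domain:
(1/4)Σ|X[k]|² = (1/4)(|3|² + |-3-2i|² + |3|² + |-3+2i|²) = (1/4)·44.0000 = 11.0000

Both sides agree, confirming Parseval's theorem.

Σ|x[n]|² = (1/N)Σ|X[k]|² = 11.0000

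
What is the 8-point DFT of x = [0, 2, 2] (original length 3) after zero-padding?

Original 3-point DFT: [4, -2, -2]
Zero-padded 8-point DFT provides frequency interpolation.

DFT_8([x, 0, ...]) = [4, 1.4142-3.4142i, -2-2i, -1.4142+0.5858i, 0, -1.4142-0.5858i, -2+2i, 1.4142+3.4142i]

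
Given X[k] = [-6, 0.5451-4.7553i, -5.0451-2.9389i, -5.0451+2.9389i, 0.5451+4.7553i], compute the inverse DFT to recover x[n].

x[n] = (1/5) Σ(k=0 to 4) X[k] · e^(2πikn/5)

Computing each x[n]:
x[0] = -3
x[1] = 3
x[2] = -2
x[3] = -2
x[4] = -2

x = [-3, 3, -2, -2, -2]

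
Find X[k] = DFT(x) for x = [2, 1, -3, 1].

X[k] = Σ(n=0 to 3) x[n] · ω_4^(nk)
where ω_4 = e^(-2πi/4)

Computing each X[k]:
X[0] = 1
X[1] = 5
X[2] = -3
X[3] = 5

X = [1, 5, -3, 5]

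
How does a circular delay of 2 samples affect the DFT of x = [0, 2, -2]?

Time shift by 2: X_shifted[k] = ω_3^(2k) · X[k]
Shifted x = [2, -2, 0]

DFT(x[n-2]) = [0, 3.0000+1.7321i, 3.0000-1.7321i]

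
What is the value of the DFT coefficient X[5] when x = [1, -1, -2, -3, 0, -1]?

X[5] = Σ(n=0 to 5) x[n] · ω_6^(5n) where ω_6 = e^(-2πi/6)
= (1)·ω_6^0 + (-1)·ω_6^5 + (-2)·ω_6^10 + (-3)·ω_6^15 + (0)·ω_6^20 + (-1)·ω_6^25

X[5] = 4.0000-1.7321i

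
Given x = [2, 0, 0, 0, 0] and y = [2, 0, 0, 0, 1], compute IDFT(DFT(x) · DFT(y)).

(x ⊛ y)[n] = Σ(m=0 to 4) x[m] · y[(n-m) mod 5]

Computing each output sample:
(x ⊛ y)[0] = 4
(x ⊛ y)[1] = 0
(x ⊛ y)[2] = 0
(x ⊛ y)[3] = 0
(x ⊛ y)[4] = 2

x ⊛ y = [4, 0, 0, 0, 2]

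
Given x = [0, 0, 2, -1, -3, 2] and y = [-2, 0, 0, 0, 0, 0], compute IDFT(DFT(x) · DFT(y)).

(x ⊛ y)[n] = Σ(m=0 to 5) x[m] · y[(n-m) mod 6]

Computing each output sample:
(x ⊛ y)[0] = 0
(x ⊛ y)[1] = 0
(x ⊛ y)[2] = -4
(x ⊛ y)[3] = 2
(x ⊛ y)[4] = 6
(x ⊛ y)[5] = -4

x ⊛ y = [0, 0, -4, 2, 6, -4]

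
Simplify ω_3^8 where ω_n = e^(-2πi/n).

Since ω_3^3 = 1, powers reduce modulo 3.
8 mod 3 = 2
So ω_3^8 = ω_3^2 = e^(-2πi·2/3)

ω_3^8 = ω_3^2 = -0.5000+0.8660i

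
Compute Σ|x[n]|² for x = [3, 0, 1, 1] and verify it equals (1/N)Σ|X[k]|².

Time domain:
Σ|x[n]|² = |3|² + |0|² + |1|² + |1|² = 11.0000

Frequency domain:
(1/4)Σ|X[k]|² = (1/4)(|5|² + |2+1i|² + |3|² + |2-1i|²) = (1/4)·44.0000 = 11.0000

Both sides agree, confirming Parseval's theorem.

Σ|x[n]|² = (1/N)Σ|X[k]|² = 11.0000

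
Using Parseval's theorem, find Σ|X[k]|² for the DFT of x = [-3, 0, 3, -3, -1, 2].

Parseval: Σ|x[n]|² = (1/N)Σ|X[k]|², so Σ|X[k]|² = N·Σ|x[n]|² = 6·32.0000

Σ|X[k]|² = N·Σ|x[n]|² = 6·32.0000 = 192.0000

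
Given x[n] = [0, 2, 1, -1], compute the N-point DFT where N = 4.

X[k] = Σ(n=0 to 3) x[n] · ω_4^(nk)
where ω_4 = e^(-2πi/4)

Computing each X[k]:
X[0] = 2
X[1] = -1-3i
X[2] = 0
X[3] = -1+3i

X = [2, -1-3i, 0, -1+3i]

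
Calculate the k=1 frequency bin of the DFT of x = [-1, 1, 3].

X[1] = Σ(n=0 to 2) x[n] · ω_3^(1n) where ω_3 = e^(-2πi/3)
= (-1)·ω_3^0 + (1)·ω_3^1 + (3)·ω_3^2

X[1] = -3.0000+1.7321i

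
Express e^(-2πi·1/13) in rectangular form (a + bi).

ω_13^1 = e^(-2πi·1/13)
= cos(-2π·1/13) + i·sin(-2π·1/13)
= cos(-2π/13) + i·sin(-2π/13)

ω_13^1 = cos(-2π/13) + i·sin(-2π/13) = 0.8855-0.4647i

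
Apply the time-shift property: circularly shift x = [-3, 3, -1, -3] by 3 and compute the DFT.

Time shift by 3: X_shifted[k] = ω_4^(3k) · X[k]
Shifted x = [3, -1, -3, -3]

DFT(x[n-3]) = [-4, 6-2i, 4, 6+2i]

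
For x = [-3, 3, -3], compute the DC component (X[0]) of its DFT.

X[0] = Σ(n=0 to 2) x[n] · ω_3^0 = Σ x[n]
= (-3) + (3) + (-3)

X[0] = -3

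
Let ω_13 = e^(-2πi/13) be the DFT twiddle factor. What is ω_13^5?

ω_13^5 = e^(-2πi·5/13)
= cos(-2π·5/13) + i·sin(-2π·5/13)
= cos(-10π/13) + i·sin(-10π/13)

ω_13^5 = cos(-10π/13) + i·sin(-10π/13) = -0.7485-0.6631i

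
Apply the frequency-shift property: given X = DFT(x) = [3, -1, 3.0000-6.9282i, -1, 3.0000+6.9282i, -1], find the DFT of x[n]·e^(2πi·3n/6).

Modulation property: DFT(ω_6^(-3n)·x[n]) = X[(k-3) mod 6], so circularly shift X by 3 positions.

X[k-3] = [-1, 3.0000+6.9282i, -1, 3, -1, 3.0000-6.9282i]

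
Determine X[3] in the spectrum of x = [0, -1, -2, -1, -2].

X[3] = Σ(n=0 to 4) x[n] · ω_5^(3n) where ω_5 = e^(-2πi/5)
= (0)·ω_5^0 + (-1)·ω_5^3 + (-2)·ω_5^6 + (-1)·ω_5^9 + (-2)·ω_5^12

X[3] = 1.5000+1.5388i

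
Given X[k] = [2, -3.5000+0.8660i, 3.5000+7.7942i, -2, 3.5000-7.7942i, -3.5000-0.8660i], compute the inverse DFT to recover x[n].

x[n] = (1/6) Σ(k=0 to 5) X[k] · e^(2πikn/6)

Computing each x[n]:
x[0] = 0
x[1] = -3
x[2] = 2
x[3] = 3
x[4] = -2
x[5] = 2

x = [0, -3, 2, 3, -2, 2]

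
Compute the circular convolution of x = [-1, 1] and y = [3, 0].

(x ⊛ y)[n] = Σ(m=0 to 1) x[m] · y[(n-m) mod 2]

Computing each output sample:
(x ⊛ y)[0] = -3
(x ⊛ y)[1] = 3

x ⊛ y = [-3, 3]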